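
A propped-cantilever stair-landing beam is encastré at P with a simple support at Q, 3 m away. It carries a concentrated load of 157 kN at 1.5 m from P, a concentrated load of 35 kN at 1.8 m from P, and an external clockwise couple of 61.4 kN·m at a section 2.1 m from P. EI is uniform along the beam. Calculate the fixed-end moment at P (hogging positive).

M_P = 83.54 kN·m

Take the reaction at Q as the redundant and release it; the primary structure is a cantilever fixed at P.
Deflection at Q on the released cantilever, summing each load's contribution:
  point load 157 at a = 1.5: Pa²(3L − a)/(6EI) = 441.6/EI
  point load 35 at a = 1.8: Pa²(3L − a)/(6EI) = 136.1/EI
  clockwise couple 61.4 at a = 2.1: M₀a(2L − a)/(2EI) = 251.4/EI
  δ_0 = 829.1/EI
Flexibility coefficient — unit upward force at Q: δ_{QQ} = L³/(3EI) = 9/EI.
The prop prevents deflection at Q: R_Q = δ_0/δ_{QQ} = 829.1/9 = 92.12 kN.
Moment equilibrium about P: M_P = Σ(load moments about P) − R_Q·L = 359.9 − 92.12×3 = 83.54 kN·m.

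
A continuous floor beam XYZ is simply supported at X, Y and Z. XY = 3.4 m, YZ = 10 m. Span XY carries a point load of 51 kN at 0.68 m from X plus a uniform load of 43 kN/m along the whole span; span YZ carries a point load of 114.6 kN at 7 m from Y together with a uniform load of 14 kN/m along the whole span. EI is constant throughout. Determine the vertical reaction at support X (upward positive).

Insert a hinge at Y; M_Y is the redundant, and each span becomes simply supported.
Rotations at Y on the released spans (each span's end-slope, ×1/EI):
  span XY: point load 51 at a = 0.68: Pab(L + a)/(6LEI) = 18.87/EI
  span XY: UDL 43: wL³/(24EI) = 70.42/EI
  span YZ: point load 114.6 at a = 7: Pab(L + b)/(6LEI) = 521.4/EI
  span YZ: UDL 14: wL³/(24EI) = 583.3/EI
  relative rotation θ_0 = (89.29 + 1105)/EI = 1194/EI
A unit hogging moment at Y produces rotation L₁/(3EI) + L₂/(3EI) = 4.467/EI.
Compatibility: M_Y·(L₁+L₂)/(3EI) = θ_0, giving M_Y = 267.3 kN·m (hogging).
Span XY, ΣM about X with M_Y applied at Y: R_Y^{XY}·3.4 = 283.2 + 267.3, so R_Y^{XY} = 161.9 kN and R_X = 197.2 − 161.9 = 35.28 kN.

R_X = 35.28 kN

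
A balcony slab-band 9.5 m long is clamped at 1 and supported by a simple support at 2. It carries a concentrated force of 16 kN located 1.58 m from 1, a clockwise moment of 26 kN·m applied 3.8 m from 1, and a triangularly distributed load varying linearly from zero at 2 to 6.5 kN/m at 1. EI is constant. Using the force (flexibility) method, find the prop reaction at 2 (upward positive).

Choose R_2 as the redundant. The primary structure is the cantilever fixed at 1.
Deflection at 2 on the released cantilever, summing each load's contribution:
  point load 16 at a = 1.58: Pa²(3L − a)/(6EI) = 179.2/EI
  clockwise couple 26 at a = 3.8: M₀a(2L − a)/(2EI) = 750.9/EI
  triangular load, peak 6.5 at the fixed end: w₀L⁴/(30EI) = 1765/EI
  δ_0 = 2695/EI
Flexibility coefficient — unit upward force at 2: δ_{22} = L³/(3EI) = 285.8/EI.
Compatibility at 2: δ_0 − R_2·δ_{22} = 0, so R_2 = 2695/285.8 = 9.429 kN.

R_2 = 9.429 kN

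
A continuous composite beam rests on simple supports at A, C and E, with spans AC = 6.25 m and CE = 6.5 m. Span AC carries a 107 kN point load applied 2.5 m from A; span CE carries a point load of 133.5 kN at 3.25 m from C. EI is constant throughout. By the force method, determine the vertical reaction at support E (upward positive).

R_E = 45.52 kN

Take M_C as the redundant. Released structure: two simple spans AC and CE with a hinge at C.
End slopes at the hinge C, treating each span as simply supported:
  span AC: point load 107 at a = 2.5: Pab(L + a)/(6LEI) = 234.1/EI
  span CE: point load 133.5 at a = 3.25: Pab(L + b)/(6LEI) = 352.5/EI
  relative rotation θ_0 = (234.1 + 352.5)/EI = 586.6/EI
A unit hogging moment at C produces rotation L₁/(3EI) + L₂/(3EI) = 4.25/EI.
Slope continuity at C: θ_0 = M_C·4.25/EI, so M_C = 586.6/4.25 = 138 kN·m (hogging).
Span CE, ΣM about E: R_C^{CE}·6.5 = 433.9 + 138, so R_C^{CE} = 87.98 kN and R_E = 133.5 − 87.98 = 45.52 kN.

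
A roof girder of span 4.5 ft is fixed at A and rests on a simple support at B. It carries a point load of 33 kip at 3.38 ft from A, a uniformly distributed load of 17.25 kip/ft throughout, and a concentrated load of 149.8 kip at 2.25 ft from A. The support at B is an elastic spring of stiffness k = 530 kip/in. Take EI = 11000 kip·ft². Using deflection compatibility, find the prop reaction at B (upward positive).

R_B = 91.64 kip

Release the roller at B. Primary structure: cantilever fixed at A.
Primary-structure tip deflection at B by superposition:
  point load 33 at a = 3.38: Pa²(3L − a)/(6EI) = 635.9/EI
  UDL 17.25: wL⁴/(8EI) = 884.2/EI
  point load 149.8 at a = 2.25: Pa²(3L − a)/(6EI) = 1422/EI
  δ_0 = 2942/EI
Tip deflection under a unit load at B: L³/(3EI) = 30.38/EI.
With EI = 11000 kip·ft²: δ_0 = 0.26746 ft and δ_{BB} = 0.002761 ft/kip.
Compatibility — the spring shortens by R_B/k under the reaction it provides: δ_0 − R_B·δ_{BB} = R_B/k. With 1/k = 1/(530×12) ft/kip = 0.000157 ft/kip, R_B = δ_0 / (δ_{BB} + 1/k) = 0.26746 / (0.002761 + 0.000157) = 91.64 kip.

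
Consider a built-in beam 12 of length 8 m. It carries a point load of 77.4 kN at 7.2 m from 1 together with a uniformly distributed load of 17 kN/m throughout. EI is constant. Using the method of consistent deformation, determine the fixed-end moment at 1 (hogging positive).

M_1 = 96.24 kN·m

Release both end moments; the primary structure is a simply-supported span 12 with redundants M_1 and M_2.
Simple-span end rotations at 1 and 2 under the given loads:
  at 1: point load 77.4 at a = 7.2: Pab(L + b)/(6LEI) = 81.73/EI
  at 2: point load 77.4 at a = 7.2: Pab(L + a)/(6LEI) = 141.2/EI
  at 1: UDL 17: wL³/(24EI) = 362.7/EI
  at 2: UDL 17: wL³/(24EI) = 362.7/EI
  θ_10 = 444.4/EI,  θ_20 = 503.8/EI
Flexibility coefficients: a unit moment at one end gives L/(3EI) there and L/(6EI) at the far end, so f₁₁ = f₂₂ = 2.667/EI and f₁₂ = f₂₁ = 1.333/EI.
Compatibility — zero rotation at each built-in end:
  2.667 M_1 + 1.333 M_2 = 444.4
  1.333 M_1 + 2.667 M_2 = 503.8
Solving the pair gives M_1 = 96.24 kN·m and M_2 = 140.8 kN·m (hogging).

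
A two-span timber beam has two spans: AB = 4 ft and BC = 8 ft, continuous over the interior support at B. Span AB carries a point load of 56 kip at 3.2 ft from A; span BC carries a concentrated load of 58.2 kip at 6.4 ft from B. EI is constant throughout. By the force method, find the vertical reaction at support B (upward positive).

Take M_B as the redundant. Released structure: two simple spans AB and BC with a hinge at B.
End slopes at the hinge B, treating each span as simply supported:
  span AB: point load 56 at a = 3.2: Pab(L + a)/(6LEI) = 43.01/EI
  span BC: point load 58.2 at a = 6.4: Pab(L + b)/(6LEI) = 119.2/EI
  relative rotation θ_0 = (43.01 + 119.2)/EI = 162.2/EI
A unit hogging moment at B produces rotation L₁/(3EI) + L₂/(3EI) = 4/EI.
Slope continuity at B: θ_0 = M_B·4/EI, so M_B = 162.2/4 = 40.55 kip·ft (hogging).
Span AB, ΣM about A with M_B applied at B: R_B^{AB}·4 = 179.2 + 40.55, so R_B^{AB} = 54.94 kip and R_A = 56 − 54.94 = 1.062 kip.
Span BC, ΣM about C: R_B^{BC}·8 = 93.12 + 40.55, so R_B^{BC} = 16.71 kip and R_C = 58.2 − 16.71 = 41.49 kip.
R_B = 54.94 + 16.71 = 71.65 kip.

R_B = 71.65 kip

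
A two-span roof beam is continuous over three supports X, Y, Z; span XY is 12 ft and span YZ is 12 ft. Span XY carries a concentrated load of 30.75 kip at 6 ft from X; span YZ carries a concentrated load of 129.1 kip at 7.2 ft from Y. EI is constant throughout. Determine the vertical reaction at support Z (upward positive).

Take M_Y as the redundant. Released structure: two simple spans XY and YZ with a hinge at Y.
Rotations at Y on the released spans (each span's end-slope, ×1/EI):
  span XY: point load 30.75 at a = 6: Pab(L + a)/(6LEI) = 276.8/EI
  span YZ: point load 129.1 at a = 7.2: Pab(L + b)/(6LEI) = 1041/EI
  relative rotation θ_0 = (276.8 + 1041)/EI = 1318/EI
A unit hogging moment at Y produces rotation L₁/(3EI) + L₂/(3EI) = 8/EI.
Compatibility: M_Y·(L₁+L₂)/(3EI) = θ_0, giving M_Y = 164.7 kip·ft (hogging).
Span YZ, ΣM about Z: R_Y^{YZ}·12 = 619.7 + 164.7, so R_Y^{YZ} = 65.37 kip and R_Z = 129.1 − 65.37 = 63.73 kip.

R_Z = 63.73 kip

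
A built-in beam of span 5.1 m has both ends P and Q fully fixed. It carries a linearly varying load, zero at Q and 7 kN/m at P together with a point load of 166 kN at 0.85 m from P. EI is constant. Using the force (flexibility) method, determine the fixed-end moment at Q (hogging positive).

Release both end moments; the primary structure is a simply-supported span PQ with redundants M_P and M_Q.
On the primary (simply-supported) span, the end slopes from the loading are:
  at P: triangular load, peak 7: w₀L³/(45EI) = 20.63/EI
  at Q: triangular load, peak 7: 7w₀L³/(360EI) = 18.06/EI
  at P: point load 166 at a = 0.85: Pab(L + b)/(6LEI) = 183.2/EI
  at Q: point load 166 at a = 0.85: Pab(L + a)/(6LEI) = 116.6/EI
  θ_P0 = 203.9/EI,  θ_Q0 = 134.7/EI
Flexibility coefficients: a unit moment at one end gives L/(3EI) there and L/(6EI) at the far end, so f₁₁ = f₂₂ = 1.7/EI and f₁₂ = f₂₁ = 0.85/EI.
Compatibility — zero rotation at each built-in end:
  1.7 M_P + 0.85 M_Q = 203.9
  0.85 M_P + 1.7 M_Q = 134.7
Solving the pair gives M_P = 107.1 kN·m and M_Q = 25.67 kN·m (hogging).

M_Q = 25.67 kN·m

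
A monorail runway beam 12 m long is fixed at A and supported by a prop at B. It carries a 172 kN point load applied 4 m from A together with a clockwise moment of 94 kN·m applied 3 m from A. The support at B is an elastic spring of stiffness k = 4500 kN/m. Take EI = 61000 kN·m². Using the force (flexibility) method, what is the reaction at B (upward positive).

Choose R_B as the redundant. The primary structure is the cantilever fixed at A.
Downward deflection at the released point B due to the loads:
  point load 172 at a = 4: Pa²(3L − a)/(6EI) = 14677/EI
  clockwise couple 94 at a = 3: M₀a(2L − a)/(2EI) = 2961/EI
  δ_0 = 17638/EI
Flexibility coefficient — unit upward force at B: δ_{BB} = L³/(3EI) = 576/EI.
With EI = 61000 kN·m²: δ_0 = 0.28915 m and δ_{BB} = 0.009443 m/kN.
Compatibility — the spring shortens by R_B/k under the reaction it provides: δ_0 − R_B·δ_{BB} = R_B/k. With 1/k = 0.000222 m/kN, R_B = δ_0 / (δ_{BB} + 1/k) = 0.28915 / (0.009443 + 0.000222) = 29.92 kN.

R_B = 29.92 kN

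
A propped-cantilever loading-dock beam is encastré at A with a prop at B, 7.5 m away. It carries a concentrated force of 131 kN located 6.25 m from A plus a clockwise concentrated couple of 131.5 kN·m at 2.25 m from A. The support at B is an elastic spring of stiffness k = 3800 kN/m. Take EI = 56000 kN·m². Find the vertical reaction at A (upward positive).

R_A = 29.65 kN

Take the reaction at B as the redundant and release it; the primary structure is a cantilever fixed at A.
Free-end deflection of the primary structure under the applied loading (downward +):
  point load 131 at a = 6.25: Pa²(3L − a)/(6EI) = 13859/EI
  clockwise couple 131.5 at a = 2.25: M₀a(2L − a)/(2EI) = 1886/EI
  δ_0 = 15745/EI
Tip deflection under a unit load at B: L³/(3EI) = 140.6/EI.
With EI = 56000 kN·m²: δ_0 = 0.28117 m and δ_{BB} = 0.002511 m/kN.
Compatibility — the spring shortens by R_B/k under the reaction it provides: δ_0 − R_B·δ_{BB} = R_B/k. With 1/k = 0.000263 m/kN, R_B = δ_0 / (δ_{BB} + 1/k) = 0.28117 / (0.002511 + 0.000263) = 101.3 kN.
Vertical equilibrium: R_A = ΣP − R_B = 131 − 101.3 = 29.65 kN.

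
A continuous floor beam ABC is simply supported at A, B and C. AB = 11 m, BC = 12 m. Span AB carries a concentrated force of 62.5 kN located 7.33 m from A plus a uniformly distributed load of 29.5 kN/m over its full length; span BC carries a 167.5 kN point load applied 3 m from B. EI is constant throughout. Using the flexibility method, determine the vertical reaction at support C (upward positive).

R_C = 4.679 kN

Take M_B as the redundant. Released structure: two simple spans AB and BC with a hinge at B.
Discontinuity in slope at B on the released structure — sum the simple-span end rotations:
  span AB: point load 62.5 at a = 7.33: Pab(L + a)/(6LEI) = 466.9/EI
  span AB: UDL 29.5: wL³/(24EI) = 1636/EI
  span BC: point load 167.5 at a = 3: Pab(L + b)/(6LEI) = 1319/EI
  relative rotation θ_0 = (2103 + 1319)/EI = 3422/EI
A unit hogging moment at B produces rotation L₁/(3EI) + L₂/(3EI) = 7.667/EI.
Slope continuity at B: θ_0 = M_B·7.667/EI, so M_B = 3422/7.667 = 446.4 kN·m (hogging).
Span BC, ΣM about C: R_B^{BC}·12 = 1508 + 446.4, so R_B^{BC} = 162.8 kN and R_C = 167.5 − 162.8 = 4.679 kN.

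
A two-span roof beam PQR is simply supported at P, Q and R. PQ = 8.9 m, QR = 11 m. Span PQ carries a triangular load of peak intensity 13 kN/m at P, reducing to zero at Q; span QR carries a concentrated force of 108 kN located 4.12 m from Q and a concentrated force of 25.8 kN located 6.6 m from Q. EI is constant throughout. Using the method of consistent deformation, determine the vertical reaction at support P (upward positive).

R_P = 18.54 kN

Insert a hinge at Q; M_Q is the redundant, and each span becomes simply supported.
End slopes at the hinge Q, treating each span as simply supported:
  span PQ: triangular load, peak 13: 7w₀L³/(360EI) = 178.2/EI
  span QR: point load 108 at a = 4.12: Pab(L + b)/(6LEI) = 829.3/EI
  span QR: point load 25.8 at a = 6.6: Pab(L + b)/(6LEI) = 174.8/EI
  relative rotation θ_0 = (178.2 + 1004)/EI = 1182/EI
A unit hogging moment at Q produces rotation L₁/(3EI) + L₂/(3EI) = 6.633/EI.
Slope continuity at Q: θ_0 = M_Q·6.633/EI, so M_Q = 1182/6.633 = 178.2 kN·m (hogging).
Span PQ, ΣM about P with M_Q applied at Q: R_Q^{PQ}·8.9 = 171.6 + 178.2, so R_Q^{PQ} = 39.31 kN and R_P = 57.85 − 39.31 = 18.54 kN.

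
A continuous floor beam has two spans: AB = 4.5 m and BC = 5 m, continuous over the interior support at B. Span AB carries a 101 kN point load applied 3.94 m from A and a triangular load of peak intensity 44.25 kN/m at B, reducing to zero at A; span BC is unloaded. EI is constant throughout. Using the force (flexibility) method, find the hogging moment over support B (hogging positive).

Take M_B as the redundant. Released structure: two simple spans AB and BC with a hinge at B.
Discontinuity in slope at B on the released structure — sum the simple-span end rotations:
  span AB: point load 101 at a = 3.94: Pab(L + a)/(6LEI) = 69.66/EI
  span AB: triangular load, peak 44.25: w₀L³/(45EI) = 89.61/EI
  relative rotation θ_0 = (159.3 + 0)/EI = 159.3/EI
A unit hogging moment at B produces rotation L₁/(3EI) + L₂/(3EI) = 3.167/EI.
Slope continuity at B: θ_0 = M_B·3.167/EI, so M_B = 159.3/3.167 = 50.29 kN·m (hogging).

M_B = 50.29 kN·m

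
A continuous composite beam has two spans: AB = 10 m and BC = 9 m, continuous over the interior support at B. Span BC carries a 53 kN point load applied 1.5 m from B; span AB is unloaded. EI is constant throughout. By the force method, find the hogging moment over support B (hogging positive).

Release continuity at B by inserting a hinge; the redundant is the internal moment M_B. The primary structure is two simply-supported spans AB and BC.
End slopes at the hinge B, treating each span as simply supported:
  span BC: point load 53 at a = 1.5: Pab(L + b)/(6LEI) = 182.2/EI
  relative rotation θ_0 = (0 + 182.2)/EI = 182.2/EI
A unit hogging moment at B produces rotation L₁/(3EI) + L₂/(3EI) = 6.333/EI.
Slope continuity at B: θ_0 = M_B·6.333/EI, so M_B = 182.2/6.333 = 28.77 kN·m (hogging).

M_B = 28.77 kN·m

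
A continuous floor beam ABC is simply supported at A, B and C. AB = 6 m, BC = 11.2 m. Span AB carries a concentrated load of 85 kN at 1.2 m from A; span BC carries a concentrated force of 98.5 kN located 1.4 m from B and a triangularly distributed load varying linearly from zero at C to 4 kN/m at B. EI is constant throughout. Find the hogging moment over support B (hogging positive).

M_B = 112.5 kN·m

Insert a hinge at B; M_B is the redundant, and each span becomes simply supported.
End slopes at the hinge B, treating each span as simply supported:
  span AB: point load 85 at a = 1.2: Pab(L + a)/(6LEI) = 97.92/EI
  span BC: point load 98.5 at a = 1.4: Pab(L + b)/(6LEI) = 422.3/EI
  span BC: triangular load, peak 4: w₀L³/(45EI) = 124.9/EI
  relative rotation θ_0 = (97.92 + 547.2)/EI = 645.1/EI
A unit hogging moment at B produces rotation L₁/(3EI) + L₂/(3EI) = 5.733/EI.
Compatibility: M_B·(L₁+L₂)/(3EI) = θ_0, giving M_B = 112.5 kN·m (hogging).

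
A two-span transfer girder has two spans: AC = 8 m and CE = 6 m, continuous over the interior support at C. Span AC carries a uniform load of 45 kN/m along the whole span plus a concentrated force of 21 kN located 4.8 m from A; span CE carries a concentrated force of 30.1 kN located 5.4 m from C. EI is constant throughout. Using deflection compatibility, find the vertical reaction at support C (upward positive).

Insert a hinge at C; M_C is the redundant, and each span becomes simply supported.
Discontinuity in slope at C on the released structure — sum the simple-span end rotations:
  span AC: UDL 45: wL³/(24EI) = 960/EI
  span AC: point load 21 at a = 4.8: Pab(L + a)/(6LEI) = 86.02/EI
  span CE: point load 30.1 at a = 5.4: Pab(L + b)/(6LEI) = 17.88/EI
  relative rotation θ_0 = (1046 + 17.88)/EI = 1064/EI
A unit hogging moment at C produces rotation L₁/(3EI) + L₂/(3EI) = 4.667/EI.
Compatibility: M_C·(L₁+L₂)/(3EI) = θ_0, giving M_C = 228 kN·m (hogging).
Span AC, ΣM about A with M_C applied at C: R_C^{AC}·8 = 1541 + 228, so R_C^{AC} = 221.1 kN and R_A = 381 − 221.1 = 159.9 kN.
Span CE, ΣM about E: R_C^{CE}·6 = 18.06 + 228, so R_C^{CE} = 41.01 kN and R_E = 30.1 − 41.01 = -10.91 kN.
R_C = 221.1 + 41.01 = 262.1 kN.

R_C = 262.1 kN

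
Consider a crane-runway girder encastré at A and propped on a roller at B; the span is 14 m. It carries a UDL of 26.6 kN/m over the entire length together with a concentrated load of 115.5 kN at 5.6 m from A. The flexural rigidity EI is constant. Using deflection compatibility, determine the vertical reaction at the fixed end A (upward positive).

Release the roller at B. Primary structure: cantilever fixed at A.
Deflection at B on the released cantilever, summing each load's contribution:
  UDL 26.6: wL⁴/(8EI) = 127733/EI
  point load 115.5 at a = 5.6: Pa²(3L − a)/(6EI) = 21974/EI
  δ_0 = 149707/EI
Flexibility coefficient — unit upward force at B: δ_{BB} = L³/(3EI) = 914.7/EI.
Compatibility at B: δ_0 − R_B·δ_{BB} = 0, so R_B = 149707/914.7 = 163.7 kN.
Vertical equilibrium: R_A = ΣP − R_B = 487.9 − 163.7 = 324.2 kN.

R_A = 324.2 kN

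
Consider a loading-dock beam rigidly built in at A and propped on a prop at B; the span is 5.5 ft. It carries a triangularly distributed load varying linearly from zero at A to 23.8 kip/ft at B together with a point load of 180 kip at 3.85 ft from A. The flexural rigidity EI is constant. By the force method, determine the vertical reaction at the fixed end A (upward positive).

Release the roller at B. Primary structure: cantilever fixed at A.
Deflection at B on the released cantilever, summing each load's contribution:
  triangular load, peak 23.8 at the free end: 11w₀L⁴/(120EI) = 1996/EI
  point load 180 at a = 3.85: Pa²(3L − a)/(6EI) = 5625/EI
  δ_0 = 7622/EI
Flexibility coefficient — unit upward force at B: δ_{BB} = L³/(3EI) = 55.46/EI.
The prop prevents deflection at B: R_B = δ_0/δ_{BB} = 7622/55.46 = 137.4 kip.
Vertical equilibrium: R_A = ΣP − R_B = 245.4 − 137.4 = 108 kip.

R_A = 108 kip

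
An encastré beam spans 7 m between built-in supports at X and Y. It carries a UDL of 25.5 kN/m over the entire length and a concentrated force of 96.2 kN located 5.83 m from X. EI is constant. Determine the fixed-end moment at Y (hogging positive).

M_Y = 182.2 kN·m

Take the two fixed-end moments M_X, M_Y as redundants; the released structure is the simple span XY.
On the primary (simply-supported) span, the end slopes from the loading are:
  at X: UDL 25.5: wL³/(24EI) = 364.4/EI
  at Y: UDL 25.5: wL³/(24EI) = 364.4/EI
  at X: point load 96.2 at a = 5.83: Pab(L + b)/(6LEI) = 127.6/EI
  at Y: point load 96.2 at a = 5.83: Pab(L + a)/(6LEI) = 200.5/EI
  θ_X0 = 492.1/EI,  θ_Y0 = 564.9/EI
Flexibility coefficients: a unit moment at one end gives L/(3EI) there and L/(6EI) at the far end, so f₁₁ = f₂₂ = 2.333/EI and f₁₂ = f₂₁ = 1.167/EI.
Compatibility — zero rotation at each built-in end:
  2.333 M_X + 1.167 M_Y = 492.1
  1.167 M_X + 2.333 M_Y = 564.9
Solving the pair gives M_X = 119.8 kN·m and M_Y = 182.2 kN·m (hogging).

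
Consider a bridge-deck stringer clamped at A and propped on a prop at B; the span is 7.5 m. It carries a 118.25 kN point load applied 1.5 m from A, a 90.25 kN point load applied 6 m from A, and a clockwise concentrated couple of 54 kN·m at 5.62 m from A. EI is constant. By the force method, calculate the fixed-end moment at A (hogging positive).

Release the roller at B. Primary structure: cantilever fixed at A.
Downward deflection at the released point B due to the loads:
  point load 118.25 at a = 1.5: Pa²(3L − a)/(6EI) = 931.2/EI
  point load 90.25 at a = 6: Pa²(3L − a)/(6EI) = 8935/EI
  clockwise couple 54 at a = 5.62: M₀a(2L − a)/(2EI) = 1423/EI
  δ_0 = 11289/EI
Flexibility coefficient — unit upward force at B: δ_{BB} = L³/(3EI) = 140.6/EI.
Compatibility at B: δ_0 − R_B·δ_{BB} = 0, so R_B = 11289/140.6 = 80.28 kN.
Moment equilibrium about A: M_A = Σ(load moments about A) − R_B·L = 772.9 − 80.28×7.5 = 170.8 kN·m.

M_A = 170.8 kN·m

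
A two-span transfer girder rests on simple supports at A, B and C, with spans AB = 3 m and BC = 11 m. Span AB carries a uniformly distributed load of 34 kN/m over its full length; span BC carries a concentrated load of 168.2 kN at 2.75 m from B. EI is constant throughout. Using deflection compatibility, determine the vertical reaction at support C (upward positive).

Take M_B as the redundant. Released structure: two simple spans AB and BC with a hinge at B.
End slopes at the hinge B, treating each span as simply supported:
  span AB: UDL 34: wL³/(24EI) = 38.25/EI
  span BC: point load 168.2 at a = 2.75: Pab(L + b)/(6LEI) = 1113/EI
  relative rotation θ_0 = (38.25 + 1113)/EI = 1151/EI
A unit hogging moment at B produces rotation L₁/(3EI) + L₂/(3EI) = 4.667/EI.
Compatibility: M_B·(L₁+L₂)/(3EI) = θ_0, giving M_B = 246.7 kN·m (hogging).
Span BC, ΣM about C: R_B^{BC}·11 = 1388 + 246.7, so R_B^{BC} = 148.6 kN and R_C = 168.2 − 148.6 = 19.62 kN.

R_C = 19.62 kN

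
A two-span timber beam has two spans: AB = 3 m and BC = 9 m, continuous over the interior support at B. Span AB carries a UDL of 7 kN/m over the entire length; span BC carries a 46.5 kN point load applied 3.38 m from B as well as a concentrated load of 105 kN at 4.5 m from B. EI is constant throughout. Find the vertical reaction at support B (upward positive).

Release continuity at B by inserting a hinge; the redundant is the internal moment M_B. The primary structure is two simply-supported spans AB and BC.
End slopes at the hinge B, treating each span as simply supported:
  span AB: UDL 7: wL³/(24EI) = 7.875/EI
  span BC: point load 46.5 at a = 3.38: Pab(L + b)/(6LEI) = 239.1/EI
  span BC: point load 105 at a = 4.5: Pab(L + b)/(6LEI) = 531.6/EI
  relative rotation θ_0 = (7.875 + 770.7)/EI = 778.6/EI
A unit hogging moment at B produces rotation L₁/(3EI) + L₂/(3EI) = 4/EI.
Compatibility: M_B·(L₁+L₂)/(3EI) = θ_0, giving M_B = 194.6 kN·m (hogging).
Span AB, ΣM about A with M_B applied at B: R_B^{AB}·3 = 31.5 + 194.6, so R_B^{AB} = 75.38 kN and R_A = 21 − 75.38 = -54.38 kN.
Span BC, ΣM about C: R_B^{BC}·9 = 733.8 + 194.6, so R_B^{BC} = 103.2 kN and R_C = 151.5 − 103.2 = 48.34 kN.
R_B = 75.38 + 103.2 = 178.5 kN.

R_B = 178.5 kN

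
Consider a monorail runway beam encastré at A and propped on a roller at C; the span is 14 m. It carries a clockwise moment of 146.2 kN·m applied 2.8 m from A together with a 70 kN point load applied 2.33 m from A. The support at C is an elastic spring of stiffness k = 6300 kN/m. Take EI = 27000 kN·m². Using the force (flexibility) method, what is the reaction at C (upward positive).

R_C = 8.347 kN

Remove the prop at C; the released (primary) structure is a cantilever built in at A.
Primary-structure tip deflection at C by superposition:
  clockwise couple 146.2 at a = 2.8: M₀a(2L − a)/(2EI) = 5158/EI
  point load 70 at a = 2.33: Pa²(3L − a)/(6EI) = 2513/EI
  δ_0 = 7671/EI
Tip deflection under a unit load at C: L³/(3EI) = 914.7/EI.
With EI = 27000 kN·m²: δ_0 = 0.28409 m and δ_{CC} = 0.033877 m/kN.
Compatibility — the spring shortens by R_C/k under the reaction it provides: δ_0 − R_C·δ_{CC} = R_C/k. With 1/k = 0.000159 m/kN, R_C = δ_0 / (δ_{CC} + 1/k) = 0.28409 / (0.033877 + 0.000159) = 8.347 kN.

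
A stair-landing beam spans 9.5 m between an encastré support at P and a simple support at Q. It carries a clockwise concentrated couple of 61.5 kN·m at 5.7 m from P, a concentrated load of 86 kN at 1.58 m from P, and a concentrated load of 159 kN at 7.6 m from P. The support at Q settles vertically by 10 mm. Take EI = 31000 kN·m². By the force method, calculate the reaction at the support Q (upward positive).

Release the roller at Q. Primary structure: cantilever fixed at P.
Primary-structure tip deflection at Q by superposition:
  clockwise couple 61.5 at a = 5.7: M₀a(2L − a)/(2EI) = 2331/EI
  point load 86 at a = 1.58: Pa²(3L − a)/(6EI) = 963.2/EI
  point load 159 at a = 7.6: Pa²(3L − a)/(6EI) = 31990/EI
  δ_0 = 35285/EI
Tip deflection under a unit load at Q: L³/(3EI) = 285.8/EI.
With EI = 31000 kN·m²: δ_0 = 1.1382 m and δ_{QQ} = 0.009219 m/kN.
Compatibility — the beam at Q must follow the support down by 0.01 m: δ_0 − R_Q·δ_{QQ} = 0.01, so R_Q = (1.1382 − 0.01)/0.009219 = 122.4 kN.

R_Q = 122.4 kN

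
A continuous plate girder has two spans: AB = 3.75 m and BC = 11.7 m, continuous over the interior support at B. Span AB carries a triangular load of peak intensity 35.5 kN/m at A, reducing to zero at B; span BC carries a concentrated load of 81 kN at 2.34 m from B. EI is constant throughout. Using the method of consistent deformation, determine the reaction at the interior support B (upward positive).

Insert a hinge at B; M_B is the redundant, and each span becomes simply supported.
Rotations at B on the released spans (each span's end-slope, ×1/EI):
  span AB: triangular load, peak 35.5: 7w₀L³/(360EI) = 36.4/EI
  span BC: point load 81 at a = 2.34: Pab(L + b)/(6LEI) = 532.2/EI
  relative rotation θ_0 = (36.4 + 532.2)/EI = 568.6/EI
A unit hogging moment at B produces rotation L₁/(3EI) + L₂/(3EI) = 5.15/EI.
Slope continuity at B: θ_0 = M_B·5.15/EI, so M_B = 568.6/5.15 = 110.4 kN·m (hogging).
Span AB, ΣM about A with M_B applied at B: R_B^{AB}·3.75 = 83.2 + 110.4, so R_B^{AB} = 51.63 kN and R_A = 66.56 − 51.63 = 14.93 kN.
Span BC, ΣM about C: R_B^{BC}·11.7 = 758.2 + 110.4, so R_B^{BC} = 74.24 kN and R_C = 81 − 74.24 = 6.763 kN.
R_B = 51.63 + 74.24 = 125.9 kN.

R_B = 125.9 kN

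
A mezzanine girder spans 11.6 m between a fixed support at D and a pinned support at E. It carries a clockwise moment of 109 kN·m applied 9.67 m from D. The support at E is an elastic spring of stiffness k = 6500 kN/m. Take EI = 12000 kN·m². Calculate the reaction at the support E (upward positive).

R_E = 13.66 kN

Choose R_E as the redundant. The primary structure is the cantilever fixed at D.
Downward deflection at the released point E due to the loads:
  clockwise couple 109 at a = 9.67: M₀a(2L − a)/(2EI) = 7131/EI
Flexibility coefficient — unit upward force at E: δ_{EE} = L³/(3EI) = 520.3/EI.
With EI = 12000 kN·m²: δ_0 = 0.59421 m and δ_{EE} = 0.043358 m/kN.
Compatibility — the spring shortens by R_E/k under the reaction it provides: δ_0 − R_E·δ_{EE} = R_E/k. With 1/k = 0.000154 m/kN, R_E = δ_0 / (δ_{EE} + 1/k) = 0.59421 / (0.043358 + 0.000154) = 13.66 kN.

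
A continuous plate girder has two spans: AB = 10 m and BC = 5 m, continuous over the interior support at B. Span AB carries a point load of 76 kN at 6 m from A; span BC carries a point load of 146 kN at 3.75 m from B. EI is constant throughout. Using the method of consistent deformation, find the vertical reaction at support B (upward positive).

Take M_B as the redundant. Released structure: two simple spans AB and BC with a hinge at B.
Discontinuity in slope at B on the released structure — sum the simple-span end rotations:
  span AB: point load 76 at a = 6: Pab(L + a)/(6LEI) = 486.4/EI
  span BC: point load 146 at a = 3.75: Pab(L + b)/(6LEI) = 142.6/EI
  relative rotation θ_0 = (486.4 + 142.6)/EI = 629/EI
A unit hogging moment at B produces rotation L₁/(3EI) + L₂/(3EI) = 5/EI.
Compatibility: M_B·(L₁+L₂)/(3EI) = θ_0, giving M_B = 125.8 kN·m (hogging).
Span AB, ΣM about A with M_B applied at B: R_B^{AB}·10 = 456 + 125.8, so R_B^{AB} = 58.18 kN and R_A = 76 − 58.18 = 17.82 kN.
Span BC, ΣM about C: R_B^{BC}·5 = 182.5 + 125.8, so R_B^{BC} = 61.66 kN and R_C = 146 − 61.66 = 84.34 kN.
R_B = 58.18 + 61.66 = 119.8 kN.

R_B = 119.8 kN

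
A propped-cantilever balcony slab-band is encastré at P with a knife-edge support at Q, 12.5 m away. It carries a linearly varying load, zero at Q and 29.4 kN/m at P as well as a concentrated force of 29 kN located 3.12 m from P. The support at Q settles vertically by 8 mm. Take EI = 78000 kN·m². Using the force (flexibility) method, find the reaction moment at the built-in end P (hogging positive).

Remove the prop at Q; the released (primary) structure is a cantilever built in at P.
Downward deflection at the released point Q due to the loads:
  triangular load, peak 29.4 at the fixed end: w₀L⁴/(30EI) = 23926/EI
  point load 29 at a = 3.12: Pa²(3L − a)/(6EI) = 1618/EI
  δ_0 = 25543/EI
Tip deflection under a unit load at Q: L³/(3EI) = 651/EI.
With EI = 78000 kN·m²: δ_0 = 0.32748 m and δ_{QQ} = 0.008347 m/kN.
Compatibility — the beam at Q must follow the support down by 0.008 m: δ_0 − R_Q·δ_{QQ} = 0.008, so R_Q = (0.32748 − 0.008)/0.008347 = 38.28 kN.
Moment equilibrium about P: M_P = Σ(load moments about P) − R_Q·L = 856.1 − 38.28×12.5 = 377.7 kN·m.

M_P = 377.7 kN·m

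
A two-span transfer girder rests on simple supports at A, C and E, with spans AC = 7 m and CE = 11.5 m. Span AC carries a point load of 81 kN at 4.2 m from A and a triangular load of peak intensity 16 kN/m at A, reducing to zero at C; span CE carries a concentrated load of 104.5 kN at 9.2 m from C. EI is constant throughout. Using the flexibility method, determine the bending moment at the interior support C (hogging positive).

M_C = 130.2 kN·m

Release continuity at C by inserting a hinge; the redundant is the internal moment M_C. The primary structure is two simply-supported spans AC and CE.
End slopes at the hinge C, treating each span as simply supported:
  span AC: point load 81 at a = 4.2: Pab(L + a)/(6LEI) = 254/EI
  span AC: triangular load, peak 16: 7w₀L³/(360EI) = 106.7/EI
  span CE: point load 104.5 at a = 9.2: Pab(L + b)/(6LEI) = 442.2/EI
  relative rotation θ_0 = (360.7 + 442.2)/EI = 803/EI
A unit hogging moment at C produces rotation L₁/(3EI) + L₂/(3EI) = 6.167/EI.
Slope continuity at C: θ_0 = M_C·6.167/EI, so M_C = 803/6.167 = 130.2 kN·m (hogging).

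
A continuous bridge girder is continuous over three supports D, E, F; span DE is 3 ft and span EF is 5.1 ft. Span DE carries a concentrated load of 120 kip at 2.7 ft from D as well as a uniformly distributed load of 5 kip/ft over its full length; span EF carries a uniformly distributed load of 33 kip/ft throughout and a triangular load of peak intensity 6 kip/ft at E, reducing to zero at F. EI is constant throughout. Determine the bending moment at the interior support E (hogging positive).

Release continuity at E by inserting a hinge; the redundant is the internal moment M_E. The primary structure is two simply-supported spans DE and EF.
Discontinuity in slope at E on the released structure — sum the simple-span end rotations:
  span DE: point load 120 at a = 2.7: Pab(L + a)/(6LEI) = 30.78/EI
  span DE: UDL 5: wL³/(24EI) = 5.625/EI
  span EF: UDL 33: wL³/(24EI) = 182.4/EI
  span EF: triangular load, peak 6: w₀L³/(45EI) = 17.69/EI
  relative rotation θ_0 = (36.41 + 200.1)/EI = 236.5/EI
A unit hogging moment at E produces rotation L₁/(3EI) + L₂/(3EI) = 2.7/EI.
Compatibility: M_E·(L₁+L₂)/(3EI) = θ_0, giving M_E = 87.59 kip·ft (hogging).

M_E = 87.59 kip·ft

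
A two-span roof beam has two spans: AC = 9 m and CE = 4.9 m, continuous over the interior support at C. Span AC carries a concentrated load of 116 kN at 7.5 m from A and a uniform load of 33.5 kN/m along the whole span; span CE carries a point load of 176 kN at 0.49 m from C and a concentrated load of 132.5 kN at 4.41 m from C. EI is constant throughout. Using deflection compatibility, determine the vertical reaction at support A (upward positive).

Release continuity at C by inserting a hinge; the redundant is the internal moment M_C. The primary structure is two simply-supported spans AC and CE.
Rotations at C on the released spans (each span's end-slope, ×1/EI):
  span AC: point load 116 at a = 7.5: Pab(L + a)/(6LEI) = 398.8/EI
  span AC: UDL 33.5: wL³/(24EI) = 1018/EI
  span CE: point load 176 at a = 0.49: Pab(L + b)/(6LEI) = 120.4/EI
  span CE: point load 132.5 at a = 4.41: Pab(L + b)/(6LEI) = 52.49/EI
  relative rotation θ_0 = (1416 + 172.9)/EI = 1589/EI
A unit hogging moment at C produces rotation L₁/(3EI) + L₂/(3EI) = 4.633/EI.
Slope continuity at C: θ_0 = M_C·4.633/EI, so M_C = 1589/4.633 = 343 kN·m (hogging).
Span AC, ΣM about A with M_C applied at C: R_C^{AC}·9 = 2227 + 343, so R_C^{AC} = 285.5 kN and R_A = 417.5 − 285.5 = 132 kN.

R_A = 132 kN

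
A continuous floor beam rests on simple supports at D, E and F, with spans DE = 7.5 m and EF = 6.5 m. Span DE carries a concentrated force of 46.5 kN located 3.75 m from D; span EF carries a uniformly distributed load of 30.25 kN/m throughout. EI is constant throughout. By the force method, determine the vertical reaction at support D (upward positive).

Insert a hinge at E; M_E is the redundant, and each span becomes simply supported.
Rotations at E on the released spans (each span's end-slope, ×1/EI):
  span DE: point load 46.5 at a = 3.75: Pab(L + a)/(6LEI) = 163.5/EI
  span EF: UDL 30.25: wL³/(24EI) = 346.1/EI
  relative rotation θ_0 = (163.5 + 346.1)/EI = 509.6/EI
A unit hogging moment at E produces rotation L₁/(3EI) + L₂/(3EI) = 4.667/EI.
Compatibility: M_E·(L₁+L₂)/(3EI) = θ_0, giving M_E = 109.2 kN·m (hogging).
Span DE, ΣM about D with M_E applied at E: R_E^{DE}·7.5 = 174.4 + 109.2, so R_E^{DE} = 37.81 kN and R_D = 46.5 − 37.81 = 8.689 kN.

R_D = 8.689 kN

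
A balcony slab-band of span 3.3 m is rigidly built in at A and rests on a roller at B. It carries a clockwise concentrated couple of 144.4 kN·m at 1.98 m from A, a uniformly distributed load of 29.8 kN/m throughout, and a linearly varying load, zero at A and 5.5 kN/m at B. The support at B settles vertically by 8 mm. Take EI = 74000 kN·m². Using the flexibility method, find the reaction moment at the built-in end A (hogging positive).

M_A = 169.6 kN·m

Release the roller at B. Primary structure: cantilever fixed at A.
Free-end deflection of the primary structure under the applied loading (downward +):
  clockwise couple 144.4 at a = 1.98: M₀a(2L − a)/(2EI) = 660.5/EI
  UDL 29.8: wL⁴/(8EI) = 441.8/EI
  triangular load, peak 5.5 at the free end: 11w₀L⁴/(120EI) = 59.79/EI
  δ_0 = 1162/EI
Tip deflection under a unit load at B: L³/(3EI) = 11.98/EI.
With EI = 74000 kN·m²: δ_0 = 0.015703 m and δ_{BB} = 0.000162 m/kN.
Compatibility — the beam at B must follow the support down by 0.008 m: δ_0 − R_B·δ_{BB} = 0.008, so R_B = (0.015703 − 0.008)/0.000162 = 47.58 kN.
Moment equilibrium about A: M_A = Σ(load moments about A) − R_B·L = 326.6 − 47.58×3.3 = 169.6 kN·m.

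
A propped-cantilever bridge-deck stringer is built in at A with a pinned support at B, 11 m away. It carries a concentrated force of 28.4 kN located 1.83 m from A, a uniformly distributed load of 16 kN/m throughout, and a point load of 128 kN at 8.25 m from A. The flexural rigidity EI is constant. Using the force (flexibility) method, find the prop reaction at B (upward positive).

R_B = 148.1 kN

Release the roller at B. Primary structure: cantilever fixed at A.
Deflection at B on the released cantilever, summing each load's contribution:
  point load 28.4 at a = 1.83: Pa²(3L − a)/(6EI) = 494.1/EI
  UDL 16: wL⁴/(8EI) = 29282/EI
  point load 128 at a = 8.25: Pa²(3L − a)/(6EI) = 35937/EI
  δ_0 = 65713/EI
Flexibility coefficient — unit upward force at B: δ_{BB} = L³/(3EI) = 443.7/EI.
Compatibility at B: δ_0 − R_B·δ_{BB} = 0, so R_B = 65713/443.7 = 148.1 kN.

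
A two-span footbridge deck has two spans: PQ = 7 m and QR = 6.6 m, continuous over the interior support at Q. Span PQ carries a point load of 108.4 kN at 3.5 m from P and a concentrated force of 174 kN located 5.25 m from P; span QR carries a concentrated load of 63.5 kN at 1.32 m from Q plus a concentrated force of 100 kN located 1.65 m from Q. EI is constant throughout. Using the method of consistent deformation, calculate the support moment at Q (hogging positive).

Insert a hinge at Q; M_Q is the redundant, and each span becomes simply supported.
End slopes at the hinge Q, treating each span as simply supported:
  span PQ: point load 108.4 at a = 3.5: Pab(L + a)/(6LEI) = 332/EI
  span PQ: point load 174 at a = 5.25: Pab(L + a)/(6LEI) = 466.3/EI
  span QR: point load 63.5 at a = 1.32: Pab(L + b)/(6LEI) = 132.8/EI
  span QR: point load 100 at a = 1.65: Pab(L + b)/(6LEI) = 238.2/EI
  relative rotation θ_0 = (798.2 + 371)/EI = 1169/EI
A unit hogging moment at Q produces rotation L₁/(3EI) + L₂/(3EI) = 4.533/EI.
Slope continuity at Q: θ_0 = M_Q·4.533/EI, so M_Q = 1169/4.533 = 257.9 kN·m (hogging).

M_Q = 257.9 kN·m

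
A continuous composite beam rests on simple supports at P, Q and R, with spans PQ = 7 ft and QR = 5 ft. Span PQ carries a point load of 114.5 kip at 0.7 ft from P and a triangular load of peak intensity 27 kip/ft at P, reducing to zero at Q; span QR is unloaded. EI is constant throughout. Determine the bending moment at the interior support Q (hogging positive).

M_Q = 68.16 kip·ft

Insert a hinge at Q; M_Q is the redundant, and each span becomes simply supported.
Rotations at Q on the released spans (each span's end-slope, ×1/EI):
  span PQ: point load 114.5 at a = 0.7: Pab(L + a)/(6LEI) = 92.57/EI
  span PQ: triangular load, peak 27: 7w₀L³/(360EI) = 180.1/EI
  relative rotation θ_0 = (272.6 + 0)/EI = 272.6/EI
A unit hogging moment at Q produces rotation L₁/(3EI) + L₂/(3EI) = 4/EI.
Slope continuity at Q: θ_0 = M_Q·4/EI, so M_Q = 272.6/4 = 68.16 kip·ft (hogging).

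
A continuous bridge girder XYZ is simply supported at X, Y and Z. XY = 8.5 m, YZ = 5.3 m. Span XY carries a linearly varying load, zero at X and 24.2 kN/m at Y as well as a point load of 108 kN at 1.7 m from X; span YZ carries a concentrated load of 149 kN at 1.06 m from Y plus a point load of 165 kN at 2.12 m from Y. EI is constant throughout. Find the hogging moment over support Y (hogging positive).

Release continuity at Y by inserting a hinge; the redundant is the internal moment M_Y. The primary structure is two simply-supported spans XY and YZ.
End slopes at the hinge Y, treating each span as simply supported:
  span XY: triangular load, peak 24.2: w₀L³/(45EI) = 330.3/EI
  span XY: point load 108 at a = 1.7: Pab(L + a)/(6LEI) = 249.7/EI
  span YZ: point load 149 at a = 1.06: Pab(L + b)/(6LEI) = 200.9/EI
  span YZ: point load 165 at a = 2.12: Pab(L + b)/(6LEI) = 296.6/EI
  relative rotation θ_0 = (580 + 497.5)/EI = 1077/EI
A unit hogging moment at Y produces rotation L₁/(3EI) + L₂/(3EI) = 4.6/EI.
Slope continuity at Y: θ_0 = M_Y·4.6/EI, so M_Y = 1077/4.6 = 234.2 kN·m (hogging).

M_Y = 234.2 kN·m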